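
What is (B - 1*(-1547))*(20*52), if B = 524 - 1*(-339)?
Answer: 2506400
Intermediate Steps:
B = 863 (B = 524 + 339 = 863)
(B - 1*(-1547))*(20*52) = (863 - 1*(-1547))*(20*52) = (863 + 1547)*1040 = 2410*1040 = 2506400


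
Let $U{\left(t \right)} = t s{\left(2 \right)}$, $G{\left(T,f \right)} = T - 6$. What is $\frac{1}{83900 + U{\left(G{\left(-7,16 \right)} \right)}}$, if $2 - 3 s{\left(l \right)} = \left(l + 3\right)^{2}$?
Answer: $\frac{3}{251999} \approx 1.1905 \cdot 10^{-5}$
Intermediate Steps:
$s{\left(l \right)} = \frac{2}{3} - \frac{\left(3 + l\right)^{2}}{3}$ ($s{\left(l \right)} = \frac{2}{3} - \frac{\left(l + 3\right)^{2}}{3} = \frac{2}{3} - \frac{\left(3 + l\right)^{2}}{3}$)
$G{\left(T,f \right)} = -6 + T$ ($G{\left(T,f \right)} = T - 6 = -6 + T$)
$U{\left(t \right)} = - \frac{23 t}{3}$ ($U{\left(t \right)} = t \left(\frac{2}{3} - \frac{\left(3 + 2\right)^{2}}{3}\right) = t \left(\frac{2}{3} - \frac{5^{2}}{3}\right) = t \left(\frac{2}{3} - \frac{25}{3}\right) = t \left(- \frac{23}{3}\right) = - \frac{23 t}{3}$)
$\frac{1}{83900 + U{\left(G{\left(-7,16 \right)} \right)}} = \frac{1}{83900 - \frac{23 \left(-6 - 7\right)}{3}} = \frac{1}{83900 - - \frac{299}{3}} = \frac{1}{83900 + \frac{299}{3}} = \frac{1}{\frac{251999}{3}} = \frac{3}{251999}$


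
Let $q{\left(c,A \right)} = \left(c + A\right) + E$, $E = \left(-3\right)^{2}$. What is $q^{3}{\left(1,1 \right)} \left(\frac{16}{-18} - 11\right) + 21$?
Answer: $- \frac{142228}{9} \approx -15803.0$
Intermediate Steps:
$E = 9$
$q{\left(c,A \right)} = 9 + A + c$ ($q{\left(c,A \right)} = \left(c + A\right) + 9 = \left(A + c\right) + 9 = 9 + A + c$)
$q^{3}{\left(1,1 \right)} \left(\frac{16}{-18} - 11\right) + 21 = \left(9 + 1 + 1\right)^{3} \left(\frac{16}{-18} - 11\right) + 21 = 11^{3} \left(16 \left(- \frac{1}{18}\right) - 11\right) + 21 = 1331 \left(- \frac{8}{9} - 11\right) + 21 = 1331 \left(- \frac{107}{9}\right) + 21 = - \frac{142417}{9} + 21 = - \frac{142228}{9}$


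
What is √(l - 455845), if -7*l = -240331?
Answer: 2*I*√105378 ≈ 649.24*I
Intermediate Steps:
l = 34333 (l = -⅐*(-240331) = 34333)
√(l - 455845) = √(34333 - 455845) = √(-421512) = 2*I*√105378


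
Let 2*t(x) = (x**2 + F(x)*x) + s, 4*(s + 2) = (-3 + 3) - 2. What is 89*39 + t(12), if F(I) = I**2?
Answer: 17623/4 ≈ 4405.8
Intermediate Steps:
s = -5/2 (s = -2 + ((-3 + 3) - 2)/4 = -2 + (0 - 2)/4 = -2 + (1/4)*(-2) = -2 - 1/2 = -5/2 ≈ -2.5000)
t(x) = -5/4 + x**2/2 + x**3/2 (t(x) = ((x**2 + x**2*x) - 5/2)/2 = ((x**2 + x**3) - 5/2)/2 = (-5/2 + x**2 + x**3)/2 = -5/4 + x**2/2 + x**3/2)
89*39 + t(12) = 89*39 + (-5/4 + (1/2)*12**2 + (1/2)*12**3) = 3471 + (-5/4 + (1/2)*144 + (1/2)*1728) = 3471 + (-5/4 + 72 + 864) = 3471 + 3739/4 = 17623/4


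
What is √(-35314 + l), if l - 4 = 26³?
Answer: I*√17734 ≈ 133.17*I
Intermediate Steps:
l = 17580 (l = 4 + 26³ = 4 + 17576 = 17580)
√(-35314 + l) = √(-35314 + 17580) = √(-17734) = I*√17734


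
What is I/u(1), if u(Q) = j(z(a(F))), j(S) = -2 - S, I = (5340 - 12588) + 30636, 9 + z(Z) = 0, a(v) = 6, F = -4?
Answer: 23388/7 ≈ 3341.1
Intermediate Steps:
z(Z) = -9 (z(Z) = -9 + 0 = -9)
I = 23388 (I = -7248 + 30636 = 23388)
u(Q) = 7 (u(Q) = -2 - 1*(-9) = -2 + 9 = 7)
I/u(1) = 23388/7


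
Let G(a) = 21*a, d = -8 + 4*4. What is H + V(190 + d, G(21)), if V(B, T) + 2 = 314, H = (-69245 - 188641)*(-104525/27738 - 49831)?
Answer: 19804453317373/1541 ≈ 1.2852e+10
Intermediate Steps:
d = 8 (d = -8 + 16 = 8)
H = 19804452836581/1541 (H = -257886*(-104525*1/27738 - 49831) = -257886*(-104525/27738 - 49831) = -257886*(-1382316803/27738) = 19804452836581/1541 ≈ 1.2852e+10)
V(B, T) = 312 (V(B, T) = -2 + 314 = 312)
H + V(190 + d, G(21)) = 19804452836581/1541 + 312 = 19804453317373/1541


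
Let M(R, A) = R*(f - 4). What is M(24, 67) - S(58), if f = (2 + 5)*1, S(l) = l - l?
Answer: 72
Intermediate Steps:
S(l) = 0
f = 7 (f = 7*1 = 7)
M(R, A) = 3*R (M(R, A) = R*(7 - 4) = R*3 = 3*R)
M(24, 67) - S(58) = 3*24 - 1*0 = 72 + 0 = 72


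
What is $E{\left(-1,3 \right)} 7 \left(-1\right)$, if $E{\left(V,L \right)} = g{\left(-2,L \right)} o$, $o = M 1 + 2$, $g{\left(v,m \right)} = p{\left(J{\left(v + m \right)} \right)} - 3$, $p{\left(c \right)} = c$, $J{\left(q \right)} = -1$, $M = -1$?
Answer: $28$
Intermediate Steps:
$g{\left(v,m \right)} = -4$ ($g{\left(v,m \right)} = -1 - 3 = -4$)
$o = 1$ ($o = \left(-1\right) 1 + 2 = -1 + 2 = 1$)
$E{\left(V,L \right)} = -4$ ($E{\left(V,L \right)} = \left(-4\right) 1 = -4$)
$E{\left(-1,3 \right)} 7 \left(-1\right) = \left(-4\right) 7 \left(-1\right) = \left(-28\right) \left(-1\right) = 28$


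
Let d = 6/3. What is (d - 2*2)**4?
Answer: 16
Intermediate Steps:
d = 2 (d = 6*(1/3) = 2)
(d - 2*2)**4 = (2 - 2*2)**4 = (2 - 4)**4 = (-2)**4 = 16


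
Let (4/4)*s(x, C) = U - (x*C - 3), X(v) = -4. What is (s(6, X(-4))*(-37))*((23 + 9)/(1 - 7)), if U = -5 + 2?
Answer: 4736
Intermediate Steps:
U = -3
s(x, C) = -C*x (s(x, C) = -3 - (x*C - 3) = -3 - (C*x - 3) = -3 - (-3 + C*x) = -3 + (3 - C*x) = -C*x)
(s(6, X(-4))*(-37))*((23 + 9)/(1 - 7)) = (-1*(-4)*6*(-37))*((23 + 9)/(1 - 7)) = (24*(-37))*(32/(-6)) = -28416*(-1)/6 = -888*(-16/3) = 4736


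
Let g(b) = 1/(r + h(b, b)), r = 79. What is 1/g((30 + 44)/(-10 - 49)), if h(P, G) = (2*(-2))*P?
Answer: 4957/59 ≈ 84.017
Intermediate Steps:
h(P, G) = -4*P
g(b) = 1/(79 - 4*b)
1/g((30 + 44)/(-10 - 49)) = 1/(-1/(-79 + 4*((30 + 44)/(-10 - 49)))) = 1/(-1/(-79 + 4*(74/(-59)))) = 1/(-1/(-79 + 4*(74*(-1/59)))) = 1/(-1/(-79 + 4*(-74/59))) = 1/(-1/(-79 - 296/59)) = 1/(-1/(-4957/59)) = 1/(-1*(-59/4957)) = 1/(59/4957) = 4957/59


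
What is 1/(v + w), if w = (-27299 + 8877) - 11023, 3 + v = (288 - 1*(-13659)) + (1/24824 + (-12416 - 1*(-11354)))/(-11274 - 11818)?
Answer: -573235808/8885701896721 ≈ -6.4512e-5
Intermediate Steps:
v = 7993226469839/573235808 (v = -3 + ((288 - 1*(-13659)) + (1/24824 + (-12416 - 1*(-11354)))/(-11274 - 11818)) = -3 + ((288 + 13659) + (1/24824 + (-12416 + 11354))/(-23092)) = -3 + (13947 + (1/24824 - 1062)*(-1/23092)) = -3 + (13947 - 26363087/24824*(-1/23092)) = -3 + (13947 + 26363087/573235808) = -3 + 7994946177263/573235808 = 7993226469839/573235808 ≈ 13944.)
w = -29445 (w = -18422 - 11023 = -29445)
1/(v + w) = 1/(7993226469839/573235808 - 29445) = 1/(-8885701896721/573235808) = -573235808/8885701896721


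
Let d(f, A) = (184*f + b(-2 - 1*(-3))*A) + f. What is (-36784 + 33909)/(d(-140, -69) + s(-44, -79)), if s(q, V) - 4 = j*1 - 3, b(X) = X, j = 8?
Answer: 575/5192 ≈ 0.11075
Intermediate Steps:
s(q, V) = 9 (s(q, V) = 4 + (8*1 - 3) = 4 + (8 - 3) = 4 + 5 = 9)
d(f, A) = A + 185*f (d(f, A) = (184*f + (-2 - 1*(-3))*A) + f = (184*f + (-2 + 3)*A) + f = (184*f + 1*A) + f = (184*f + A) + f = (A + 184*f) + f = A + 185*f)
(-36784 + 33909)/(d(-140, -69) + s(-44, -79)) = (-36784 + 33909)/((-69 + 185*(-140)) + 9) = -2875/((-69 - 25900) + 9) = -2875/(-25969 + 9) = -2875/(-25960) = -2875*(-1/25960) = 575/5192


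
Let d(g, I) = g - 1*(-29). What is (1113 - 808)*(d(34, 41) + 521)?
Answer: 178120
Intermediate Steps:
d(g, I) = 29 + g (d(g, I) = g + 29 = 29 + g)
(1113 - 808)*(d(34, 41) + 521) = (1113 - 808)*((29 + 34) + 521) = 305*(63 + 521) = 305*584 = 178120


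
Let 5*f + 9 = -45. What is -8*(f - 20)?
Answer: 1232/5 ≈ 246.40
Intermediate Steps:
f = -54/5 (f = -9/5 + (1/5)*(-45) = -9/5 - 9 = -54/5 ≈ -10.800)
-8*(f - 20) = -8*(-54/5 - 20) = -8*(-154/5) = 1232/5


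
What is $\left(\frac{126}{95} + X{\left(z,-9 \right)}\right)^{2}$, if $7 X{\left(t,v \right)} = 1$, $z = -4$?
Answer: $\frac{954529}{442225} \approx 2.1585$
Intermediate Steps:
$X{\left(t,v \right)} = \frac{1}{7}$ ($X{\left(t,v \right)} = \frac{1}{7} \cdot 1 = \frac{1}{7}$)
$\left(\frac{126}{95} + X{\left(z,-9 \right)}\right)^{2} = \left(\frac{126}{95} + \frac{1}{7}\right)^{2} = \left(\frac{977}{665}\right)^{2} = \frac{954529}{442225}$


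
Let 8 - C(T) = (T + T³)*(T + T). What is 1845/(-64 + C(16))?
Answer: -123/8776 ≈ -0.014015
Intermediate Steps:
C(T) = 8 - 2*T*(T + T³) (C(T) = 8 - (T + T³)*(T + T) = 8 - (T + T³)*2*T = 8 - 2*T*(T + T³))
1845/(-64 + C(16)) = 1845/(-64 + (8 - 2*16² - 2*16⁴)) = 1845/(-64 + (8 - 2*256 - 2*65536)) = 1845/(-64 + (8 - 512 - 131072)) = 1845/(-64 - 131576) = 1845/(-131640) = -1/131640*1845 = -123/8776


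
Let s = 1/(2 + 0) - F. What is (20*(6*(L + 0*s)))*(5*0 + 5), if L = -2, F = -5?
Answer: -1200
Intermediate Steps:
s = 11/2 (s = 1/(2 + 0) - 1*(-5) = 1/2 + 5 = ½ + 5 = 11/2 ≈ 5.5000)
(20*(6*(L + 0*s)))*(5*0 + 5) = (20*(6*(-2 + 0*(11/2))))*(5*0 + 5) = (20*(6*(-2 + 0)))*(0 + 5) = (20*(6*(-2)))*5 = (20*(-12))*5 = -240*5 = -1200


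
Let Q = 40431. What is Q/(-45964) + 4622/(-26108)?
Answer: -317004539/300007028 ≈ -1.0567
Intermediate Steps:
Q/(-45964) + 4622/(-26108) = 40431/(-45964) + 4622/(-26108) = 40431*(-1/45964) + 4622*(-1/26108) = -40431/45964 - 2311/13054 = -317004539/300007028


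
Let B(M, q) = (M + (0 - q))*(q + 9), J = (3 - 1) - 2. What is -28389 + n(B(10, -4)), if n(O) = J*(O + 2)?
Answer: -28389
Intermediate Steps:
J = 0 (J = 2 - 2 = 0)
B(M, q) = (9 + q)*(M - q) (B(M, q) = (M - q)*(9 + q) = (9 + q)*(M - q))
n(O) = 0 (n(O) = 0*(O + 2) = 0*(2 + O) = 0)
-28389 + n(B(10, -4)) = -28389 + 0 = -28389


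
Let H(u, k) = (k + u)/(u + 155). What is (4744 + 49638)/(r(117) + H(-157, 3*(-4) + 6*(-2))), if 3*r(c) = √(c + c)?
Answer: 19686284/32657 - 217528*√26/32657 ≈ 568.86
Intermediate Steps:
r(c) = √2*√c/3 (r(c) = √(c + c)/3 = √(2*c)/3 = (√2*√c)/3 = √2*√c/3)
H(u, k) = (k + u)/(155 + u)
(4744 + 49638)/(r(117) + H(-157, 3*(-4) + 6*(-2))) = (4744 + 49638)/(√2*√117/3 + ((3*(-4) + 6*(-2)) - 157)/(155 - 157)) = 54382/(√2*(3*√13)/3 + ((-12 - 12) - 157)/(-2)) = 54382/(√26 - (-24 - 157)/2) = 54382/(√26 - ½*(-181)) = 54382/(√26 + 181/2) = 54382/(181/2 + √26)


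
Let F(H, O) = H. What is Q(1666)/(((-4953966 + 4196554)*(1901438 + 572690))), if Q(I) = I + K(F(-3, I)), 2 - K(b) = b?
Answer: -1671/1873934236736 ≈ -8.9171e-10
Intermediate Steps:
K(b) = 2 - b
Q(I) = 5 + I (Q(I) = I + (2 - 1*(-3)) = I + (2 + 3) = I + 5 = 5 + I)
Q(1666)/(((-4953966 + 4196554)*(1901438 + 572690))) = (5 + 1666)/(((-4953966 + 4196554)*(1901438 + 572690))) = 1671/((-757412*2474128)) = 1671/(-1873934236736) = 1671*(-1/1873934236736) = -1671/1873934236736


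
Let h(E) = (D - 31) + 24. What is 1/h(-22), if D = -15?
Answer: -1/22 ≈ -0.045455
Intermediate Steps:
h(E) = -22 (h(E) = (-15 - 31) + 24 = -46 + 24 = -22)
1/h(-22) = 1/(-22) = -1/22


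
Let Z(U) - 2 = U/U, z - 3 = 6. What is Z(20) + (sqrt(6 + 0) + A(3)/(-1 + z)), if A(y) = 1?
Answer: 25/8 + sqrt(6) ≈ 5.5745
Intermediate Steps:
z = 9 (z = 3 + 6 = 9)
Z(U) = 3 (Z(U) = 2 + U/U = 2 + 1 = 3)
Z(20) + (sqrt(6 + 0) + A(3)/(-1 + z)) = 3 + (sqrt(6 + 0) + 1/(-1 + 9)) = 3 + (sqrt(6) + 1/8) = 3 + (1/8 + sqrt(6)) = 25/8 + sqrt(6)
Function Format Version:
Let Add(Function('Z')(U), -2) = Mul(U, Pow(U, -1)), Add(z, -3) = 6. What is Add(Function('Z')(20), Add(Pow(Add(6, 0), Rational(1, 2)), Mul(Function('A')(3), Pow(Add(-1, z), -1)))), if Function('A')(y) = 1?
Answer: Add(Rational(25, 8), Pow(6, Rational(1, 2))) ≈ 5.5745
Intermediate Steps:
z = 9 (z = Add(3, 6) = 9)
Function('Z')(U) = 3 (Function('Z')(U) = Add(2, Mul(U, Pow(U, -1))) = Add(2, 1) = 3)
Add(Function('Z')(20), Add(Pow(Add(6, 0), Rational(1, 2)), Mul(Function('A')(3), Pow(Add(-1, z), -1)))) = Add(3, Add(Pow(Add(6, 0), Rational(1, 2)), Mul(1, Pow(Add(-1, 9), -1)))) = Add(3, Add(Pow(6, Rational(1, 2)), Mul(1, Pow(8, -1)))) = Add(3, Add(Pow(6, Rational(1, 2)), Mul(1, Rational(1, 8)))) = Add(3, Add(Pow(6, Rational(1, 2)), Rational(1, 8))) = Add(3, Add(Rational(1, 8), Pow(6, Rational(1, 2)))) = Add(Rational(25, 8), Pow(6, Rational(1, 2)))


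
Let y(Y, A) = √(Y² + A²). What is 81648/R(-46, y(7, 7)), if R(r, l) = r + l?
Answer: -1877904/1009 - 285768*√2/1009 ≈ -2261.7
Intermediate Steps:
y(Y, A) = √(A² + Y²)
R(r, l) = l + r
81648/R(-46, y(7, 7)) = 81648/(√(7² + 7²) - 46) = 81648/(√(49 + 49) - 46) = 81648/(√98 - 46) = 81648/(7*√2 - 46) = 81648/(-46 + 7*√2)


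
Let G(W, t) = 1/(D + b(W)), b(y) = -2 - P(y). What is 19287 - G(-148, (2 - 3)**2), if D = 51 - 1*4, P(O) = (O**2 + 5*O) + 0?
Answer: 407322154/21119 ≈ 19287.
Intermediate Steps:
P(O) = O**2 + 5*O
b(y) = -2 - y*(5 + y)
D = 47 (D = 51 - 4 = 47)
G(W, t) = 1/(45 - W*(5 + W)) (G(W, t) = 1/(47 + (-2 - W*(5 + W))) = 1/(45 - W*(5 + W)))
19287 - G(-148, (2 - 3)**2) = 19287 - (-1)/(-45 - 148*(5 - 148)) = 19287 - (-1)/(-45 - 148*(-143)) = 19287 - (-1)/(-45 + 21164) = 19287 - (-1)/21119 = 19287 - 1*(-1/21119) = 19287 + 1/21119 = 407322154/21119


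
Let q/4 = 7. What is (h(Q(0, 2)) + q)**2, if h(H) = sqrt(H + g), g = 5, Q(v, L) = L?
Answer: (28 + sqrt(7))**2 ≈ 939.16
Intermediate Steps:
q = 28 (q = 4*7 = 28)
h(H) = sqrt(5 + H) (h(H) = sqrt(H + 5) = sqrt(5 + H))
(h(Q(0, 2)) + q)**2 = (sqrt(5 + 2) + 28)**2 = (sqrt(7) + 28)**2 = (28 + sqrt(7))**2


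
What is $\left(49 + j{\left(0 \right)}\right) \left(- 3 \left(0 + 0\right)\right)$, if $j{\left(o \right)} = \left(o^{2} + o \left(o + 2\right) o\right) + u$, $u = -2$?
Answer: $0$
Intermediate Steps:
$j{\left(o \right)} = -2 + o^{2} + o^{2} \left(2 + o\right)$ ($j{\left(o \right)} = \left(o^{2} + o \left(o + 2\right) o\right) - 2 = \left(o^{2} + o \left(2 + o\right) o\right) - 2 = \left(o^{2} + o^{2} \left(2 + o\right)\right) - 2 = -2 + o^{2} + o^{2} \left(2 + o\right)$)
$\left(49 + j{\left(0 \right)}\right) \left(- 3 \left(0 + 0\right)\right) = \left(49 + \left(-2 + 0^{3} + 3 \cdot 0^{2}\right)\right) \left(- 3 \left(0 + 0\right)\right) = \left(49 + \left(-2 + 0 + 3 \cdot 0\right)\right) \left(\left(-3\right) 0\right) = \left(49 + \left(-2 + 0 + 0\right)\right) 0 = \left(49 - 2\right) 0 = 47 \cdot 0 = 0$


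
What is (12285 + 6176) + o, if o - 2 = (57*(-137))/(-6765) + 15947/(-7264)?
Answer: 302412795867/16380320 ≈ 18462.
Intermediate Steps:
o = 15708347/16380320 (o = 2 + ((57*(-137))/(-6765) + 15947/(-7264)) = 2 + (-7809*(-1/6765) + 15947*(-1/7264)) = 2 + (2603/2255 - 15947/7264) = 2 - 17052293/16380320 = 15708347/16380320 ≈ 0.95898)
(12285 + 6176) + o = (12285 + 6176) + 15708347/16380320 = 18461 + 15708347/16380320 = 302412795867/16380320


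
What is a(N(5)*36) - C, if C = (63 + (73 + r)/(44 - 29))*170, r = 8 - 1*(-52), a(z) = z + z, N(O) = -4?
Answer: -37516/3 ≈ -12505.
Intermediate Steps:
a(z) = 2*z
r = 60 (r = 8 + 52 = 60)
C = 36652/3 (C = (63 + (73 + 60)/(44 - 29))*170 = (63 + 133/15)*170 = (1078/15)*170 = 36652/3 ≈ 12217.)
a(N(5)*36) - C = 2*(-4*36) - 1*36652/3 = 2*(-144) - 36652/3 = -288 - 36652/3 = -37516/3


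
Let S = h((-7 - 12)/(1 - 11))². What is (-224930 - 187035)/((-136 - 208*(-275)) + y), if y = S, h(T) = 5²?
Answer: -411965/57689 ≈ -7.1411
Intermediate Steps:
h(T) = 25
S = 625 (S = 25² = 625)
y = 625
(-224930 - 187035)/((-136 - 208*(-275)) + y) = (-224930 - 187035)/((-136 - 208*(-275)) + 625) = -411965/((-136 + 57200) + 625) = -411965/(57064 + 625) = -411965/57689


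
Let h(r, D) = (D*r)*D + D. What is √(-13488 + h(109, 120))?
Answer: 2*√389058 ≈ 1247.5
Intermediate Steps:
h(r, D) = D + r*D² (h(r, D) = r*D² + D = D + r*D²)
√(-13488 + h(109, 120)) = √(-13488 + 120*(1 + 120*109)) = √(-13488 + 120*(1 + 13080)) = √(-13488 + 120*13081) = √(-13488 + 1569720) = √1556232 = 2*√389058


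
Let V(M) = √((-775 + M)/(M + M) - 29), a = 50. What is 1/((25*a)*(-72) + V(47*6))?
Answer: -50760000/4568400016849 - 2*I*√2375709/4568400016849 ≈ -1.1111e-5 - 6.7478e-10*I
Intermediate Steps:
V(M) = √(-29 + (-775 + M)/(2*M)) (V(M) = √((-775 + M)/((2*M)) - 29) = √((-775 + M)*(1/(2*M)) - 29) = √((-775 + M)/(2*M) - 29) = √(-29 + (-775 + M)/(2*M)))
1/((25*a)*(-72) + V(47*6)) = 1/((25*50)*(-72) + √(-114 - 1550/(47*6))/2) = 1/(1250*(-72) + √(-114 - 1550/282)/2) = 1/(-90000 + √(-114 - 1550*1/282)/2) = 1/(-90000 + √(-114 - 775/141)/2) = 1/(-90000 + √(-16849/141)/2) = 1/(-90000 + (I*√2375709/141)/2) = 1/(-90000 + I*√2375709/282)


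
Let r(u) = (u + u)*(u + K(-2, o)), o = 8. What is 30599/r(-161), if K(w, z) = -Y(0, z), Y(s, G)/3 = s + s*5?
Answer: 30599/51842 ≈ 0.59024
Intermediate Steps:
Y(s, G) = 18*s (Y(s, G) = 3*(s + s*5) = 3*(s + 5*s) = 3*(6*s) = 18*s)
K(w, z) = 0 (K(w, z) = -18*0 = -1*0 = 0)
r(u) = 2*u² (r(u) = (u + u)*(u + 0) = (2*u)*u = 2*u²)
30599/r(-161) = 30599/((2*(-161)²)) = 30599/((2*25921)) = 30599/51842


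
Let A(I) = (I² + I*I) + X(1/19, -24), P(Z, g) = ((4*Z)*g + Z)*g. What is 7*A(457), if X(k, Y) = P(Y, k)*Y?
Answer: 1055615582/361 ≈ 2.9241e+6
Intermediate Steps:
P(Z, g) = g*(Z + 4*Z*g) (P(Z, g) = (4*Z*g + Z)*g = (Z + 4*Z*g)*g = g*(Z + 4*Z*g))
X(k, Y) = k*Y²*(1 + 4*k) (X(k, Y) = (Y*k*(1 + 4*k))*Y = k*Y²*(1 + 4*k))
A(I) = 13248/361 + 2*I² (A(I) = (I² + I*I) + (-24)²*(1 + 4/19)/19 = (I² + I²) + (1/19)*576*(1 + 4*(1/19)) = 2*I² + (1/19)*576*(1 + 4/19) = 2*I² + (1/19)*576*(23/19) = 2*I² + 13248/361 = 13248/361 + 2*I²)
7*A(457) = 7*(13248/361 + 2*457²) = 7*(13248/361 + 2*208849) = 7*(13248/361 + 417698) = 7*(150802226/361) = 1055615582/361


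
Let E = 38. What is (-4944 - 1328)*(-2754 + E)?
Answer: 17034752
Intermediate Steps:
(-4944 - 1328)*(-2754 + E) = (-4944 - 1328)*(-2754 + 38) = -6272*(-2716) = 17034752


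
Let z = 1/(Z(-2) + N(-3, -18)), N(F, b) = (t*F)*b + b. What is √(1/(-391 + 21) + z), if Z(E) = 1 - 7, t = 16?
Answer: I*√365190/15540 ≈ 0.038887*I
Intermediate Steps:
Z(E) = -6
N(F, b) = b + 16*F*b (N(F, b) = (16*F)*b + b = 16*F*b + b = b + 16*F*b)
z = 1/840 (z = 1/(-6 - 18*(1 + 16*(-3))) = 1/(-6 - 18*(1 - 48)) = 1/(-6 - 18*(-47)) = 1/(-6 + 846) = 1/840 ≈ 0.0011905)
√(1/(-391 + 21) + z) = √(1/(-391 + 21) + 1/840) = √(1/(-370) + 1/840) = √(-1/370 + 1/840) = √(-47/31080) = I*√365190/15540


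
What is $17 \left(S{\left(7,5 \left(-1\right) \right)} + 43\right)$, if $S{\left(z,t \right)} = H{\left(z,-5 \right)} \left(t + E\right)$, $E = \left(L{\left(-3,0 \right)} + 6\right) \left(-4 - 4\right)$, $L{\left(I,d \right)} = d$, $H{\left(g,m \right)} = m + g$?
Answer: $-1071$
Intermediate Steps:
$H{\left(g,m \right)} = g + m$
$E = -48$ ($E = \left(0 + 6\right) \left(-4 - 4\right) = 6 \left(-8\right) = -48$)
$S{\left(z,t \right)} = \left(-48 + t\right) \left(-5 + z\right)$ ($S{\left(z,t \right)} = \left(z - 5\right) \left(t - 48\right) = \left(-5 + z\right) \left(-48 + t\right) = \left(-48 + t\right) \left(-5 + z\right)$)
$17 \left(S{\left(7,5 \left(-1\right) \right)} + 43\right) = 17 \left(\left(-48 + 5 \left(-1\right)\right) \left(-5 + 7\right) + 43\right) = 17 \left(\left(-48 - 5\right) 2 + 43\right) = 17 \left(\left(-53\right) 2 + 43\right) = 17 \left(-106 + 43\right) = 17 \left(-63\right) = -1071$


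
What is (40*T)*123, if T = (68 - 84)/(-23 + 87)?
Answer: -1230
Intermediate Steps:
T = -¼ (T = -16/64 = -16*1/64 = -¼ ≈ -0.25000)
(40*T)*123 = (40*(-¼))*123 = -10*123 = -1230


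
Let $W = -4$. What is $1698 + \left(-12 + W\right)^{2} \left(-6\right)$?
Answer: $162$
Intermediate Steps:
$1698 + \left(-12 + W\right)^{2} \left(-6\right) = 1698 + \left(-12 - 4\right)^{2} \left(-6\right) = 1698 + \left(-16\right)^{2} \left(-6\right) = 1698 + 256 \left(-6\right) = 1698 - 1536 = 162$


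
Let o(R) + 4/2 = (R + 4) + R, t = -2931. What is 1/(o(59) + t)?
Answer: -1/2811 ≈ -0.00035575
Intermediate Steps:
o(R) = 2 + 2*R (o(R) = -2 + ((R + 4) + R) = -2 + ((4 + R) + R) = -2 + (4 + 2*R) = 2 + 2*R)
1/(o(59) + t) = 1/((2 + 2*59) - 2931) = 1/((2 + 118) - 2931) = 1/(120 - 2931) = 1/(-2811) = -1/2811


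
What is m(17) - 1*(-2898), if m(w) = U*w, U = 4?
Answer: 2966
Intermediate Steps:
m(w) = 4*w
m(17) - 1*(-2898) = 4*17 - 1*(-2898) = 68 + 2898 = 2966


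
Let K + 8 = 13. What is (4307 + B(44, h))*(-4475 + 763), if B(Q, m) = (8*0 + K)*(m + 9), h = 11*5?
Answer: -17175424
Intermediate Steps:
K = 5 (K = -8 + 13 = 5)
h = 55
B(Q, m) = 45 + 5*m (B(Q, m) = (8*0 + 5)*(m + 9) = (0 + 5)*(9 + m) = 5*(9 + m) = 45 + 5*m)
(4307 + B(44, h))*(-4475 + 763) = (4307 + (45 + 5*55))*(-4475 + 763) = (4307 + (45 + 275))*(-3712) = (4307 + 320)*(-3712) = 4627*(-3712) = -17175424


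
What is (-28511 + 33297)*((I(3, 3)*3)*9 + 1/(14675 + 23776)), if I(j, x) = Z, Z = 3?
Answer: 14906150152/38451 ≈ 3.8767e+5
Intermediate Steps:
I(j, x) = 3
(-28511 + 33297)*((I(3, 3)*3)*9 + 1/(14675 + 23776)) = (-28511 + 33297)*((3*3)*9 + 1/(14675 + 23776)) = 4786*(9*9 + 1/38451) = 4786*(81 + 1/38451) = 4786*(3114532/38451) = 14906150152/38451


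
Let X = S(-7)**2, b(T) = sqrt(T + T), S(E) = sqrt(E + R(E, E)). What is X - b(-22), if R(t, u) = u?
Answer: -14 - 2*I*sqrt(11) ≈ -14.0 - 6.6332*I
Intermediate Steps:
S(E) = sqrt(2)*sqrt(E) (S(E) = sqrt(E + E) = sqrt(2*E) = sqrt(2)*sqrt(E))
b(T) = sqrt(2)*sqrt(T) (b(T) = sqrt(2*T) = sqrt(2)*sqrt(T))
X = -14 (X = (sqrt(2)*sqrt(-7))**2 = (sqrt(2)*(I*sqrt(7)))**2 = (I*sqrt(14))**2 = -14)
X - b(-22) = -14 - sqrt(2)*sqrt(-22) = -14 - sqrt(2)*I*sqrt(22) = -14 - 2*I*sqrt(11)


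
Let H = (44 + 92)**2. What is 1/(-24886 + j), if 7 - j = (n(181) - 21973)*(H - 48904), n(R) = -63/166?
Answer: -83/55459886481 ≈ -1.4966e-9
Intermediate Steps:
H = 18496 (H = 136**2 = 18496)
n(R) = -63/166 (n(R) = -63*1/166 = -63/166)
j = -55457820943/83 (j = 7 - (-63/166 - 21973)*(18496 - 48904) = 7 - (-3647581)*(-30408)/166 = 7 - 1*55457821524/83 = 7 - 55457821524/83 = -55457820943/83 ≈ -6.6817e+8)
1/(-24886 + j) = 1/(-24886 - 55457820943/83) = 1/(-55459886481/83) = -83/55459886481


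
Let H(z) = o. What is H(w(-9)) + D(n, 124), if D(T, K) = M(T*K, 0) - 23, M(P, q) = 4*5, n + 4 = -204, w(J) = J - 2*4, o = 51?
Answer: 48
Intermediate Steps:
w(J) = -8 + J (w(J) = J - 8 = -8 + J)
H(z) = 51
n = -208 (n = -4 - 204 = -208)
M(P, q) = 20
D(T, K) = -3 (D(T, K) = 20 - 23 = -3)
H(w(-9)) + D(n, 124) = 51 - 3 = 48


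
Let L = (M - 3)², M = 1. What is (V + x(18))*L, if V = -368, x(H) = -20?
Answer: -1552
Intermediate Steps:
L = 4 (L = (1 - 3)² = (-2)² = 4)
(V + x(18))*L = (-368 - 20)*4 = -388*4 = -1552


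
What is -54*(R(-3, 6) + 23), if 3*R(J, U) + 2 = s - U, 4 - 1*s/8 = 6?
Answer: -810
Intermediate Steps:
s = -16 (s = 32 - 8*6 = 32 - 48 = -16)
R(J, U) = -6 - U/3 (R(J, U) = -⅔ + (-16 - U)/3 = -⅔ + (-16/3 - U/3) = -6 - U/3)
-54*(R(-3, 6) + 23) = -54*((-6 - ⅓*6) + 23) = -54*((-6 - 2) + 23) = -54*(-8 + 23) = -54*15 = -810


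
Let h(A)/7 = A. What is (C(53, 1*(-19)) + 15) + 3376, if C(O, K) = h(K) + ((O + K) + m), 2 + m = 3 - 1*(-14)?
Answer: 3307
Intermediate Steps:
m = 15 (m = -2 + (3 - 1*(-14)) = -2 + (3 + 14) = -2 + 17 = 15)
h(A) = 7*A
C(O, K) = 15 + O + 8*K (C(O, K) = 7*K + ((O + K) + 15) = 7*K + ((K + O) + 15) = 7*K + (15 + K + O) = 15 + O + 8*K)
(C(53, 1*(-19)) + 15) + 3376 = ((15 + 53 + 8*(1*(-19))) + 15) + 3376 = ((15 + 53 + 8*(-19)) + 15) + 3376 = ((15 + 53 - 152) + 15) + 3376 = (-84 + 15) + 3376 = -69 + 3376 = 3307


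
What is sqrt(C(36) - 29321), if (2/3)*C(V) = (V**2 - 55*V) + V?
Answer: I*sqrt(30293) ≈ 174.05*I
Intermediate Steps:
C(V) = -81*V + 3*V**2/2 (C(V) = 3*((V**2 - 55*V) + V)/2 = 3*(V**2 - 54*V)/2 = -81*V + 3*V**2/2)
sqrt(C(36) - 29321) = sqrt((3/2)*36*(-54 + 36) - 29321) = sqrt((3/2)*36*(-18) - 29321) = sqrt(-972 - 29321) = sqrt(-30293) = I*sqrt(30293)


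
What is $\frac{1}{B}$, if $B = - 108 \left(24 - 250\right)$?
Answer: $\frac{1}{24408} \approx 4.097 \cdot 10^{-5}$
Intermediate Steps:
$B = 24408$ ($B = - 108 \left(24 - 250\right) = \left(-108\right) \left(-226\right) = 24408$)
$\frac{1}{B} = \frac{1}{24408}$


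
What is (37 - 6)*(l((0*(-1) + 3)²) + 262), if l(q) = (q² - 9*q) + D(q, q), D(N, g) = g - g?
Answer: 8122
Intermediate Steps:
D(N, g) = 0
l(q) = q² - 9*q (l(q) = (q² - 9*q) + 0 = q² - 9*q)
(37 - 6)*(l((0*(-1) + 3)²) + 262) = (37 - 6)*((0*(-1) + 3)²*(-9 + (0*(-1) + 3)²) + 262) = 31*((0 + 3)²*(-9 + (0 + 3)²) + 262) = 31*(3²*(-9 + 3²) + 262) = 31*(9*(-9 + 9) + 262) = 31*(9*0 + 262) = 31*(0 + 262) = 31*262 = 8122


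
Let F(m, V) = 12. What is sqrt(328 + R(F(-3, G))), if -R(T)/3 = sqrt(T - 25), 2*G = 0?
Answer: sqrt(328 - 3*I*sqrt(13)) ≈ 18.113 - 0.2986*I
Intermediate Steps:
G = 0 (G = (1/2)*0 = 0)
R(T) = -3*sqrt(-25 + T) (R(T) = -3*sqrt(T - 25) = -3*sqrt(-25 + T))
sqrt(328 + R(F(-3, G))) = sqrt(328 - 3*sqrt(-25 + 12)) = sqrt(328 - 3*I*sqrt(13))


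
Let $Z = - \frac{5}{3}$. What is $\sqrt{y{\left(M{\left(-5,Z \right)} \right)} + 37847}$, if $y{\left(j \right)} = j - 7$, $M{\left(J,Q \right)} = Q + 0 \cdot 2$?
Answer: $\frac{\sqrt{340545}}{3} \approx 194.52$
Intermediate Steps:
$Z = - \frac{5}{3}$ ($Z = \left(-5\right) \frac{1}{3} = - \frac{5}{3} \approx -1.6667$)
$M{\left(J,Q \right)} = Q$ ($M{\left(J,Q \right)} = Q + 0 = Q$)
$y{\left(j \right)} = -7 + j$ ($y{\left(j \right)} = j - 7 = -7 + j$)
$\sqrt{y{\left(M{\left(-5,Z \right)} \right)} + 37847} = \sqrt{\left(-7 - \frac{5}{3}\right) + 37847} = \sqrt{- \frac{26}{3} + 37847} = \sqrt{\frac{113515}{3}} = \frac{\sqrt{340545}}{3}$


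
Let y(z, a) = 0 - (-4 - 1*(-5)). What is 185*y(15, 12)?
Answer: -185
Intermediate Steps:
y(z, a) = -1 (y(z, a) = 0 - (-4 + 5) = 0 - 1*1 = 0 - 1 = -1)
185*y(15, 12) = 185*(-1) = -185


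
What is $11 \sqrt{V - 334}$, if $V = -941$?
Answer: $55 i \sqrt{51} \approx 392.78 i$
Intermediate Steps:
$11 \sqrt{V - 334} = 11 \sqrt{-941 - 334} = 11 \sqrt{-1275} = 11 \cdot 5 i \sqrt{51} = 55 i \sqrt{51}$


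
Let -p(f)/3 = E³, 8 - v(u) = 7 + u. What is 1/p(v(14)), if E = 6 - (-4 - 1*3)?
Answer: -1/6591 ≈ -0.00015172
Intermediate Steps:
v(u) = 1 - u (v(u) = 8 - (7 + u) = 8 + (-7 - u) = 1 - u)
E = 13 (E = 6 - (-4 - 3) = 6 - 1*(-7) = 6 + 7 = 13)
p(f) = -6591 (p(f) = -3*13³ = -3*2197 = -6591)
1/p(v(14)) = 1/(-6591) = -1/6591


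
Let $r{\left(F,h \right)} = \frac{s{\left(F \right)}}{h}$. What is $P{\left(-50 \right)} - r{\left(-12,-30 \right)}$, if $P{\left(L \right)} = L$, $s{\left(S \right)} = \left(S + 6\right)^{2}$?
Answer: $- \frac{244}{5} \approx -48.8$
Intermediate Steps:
$s{\left(S \right)} = \left(6 + S\right)^{2}$
$r{\left(F,h \right)} = \frac{\left(6 + F\right)^{2}}{h}$
$P{\left(-50 \right)} - r{\left(-12,-30 \right)} = -50 - \frac{\left(6 - 12\right)^{2}}{-30} = -50 - - \frac{\left(-6\right)^{2}}{30} = -50 - \left(- \frac{1}{30}\right) 36 = -50 - - \frac{6}{5} = -50 + \frac{6}{5} = - \frac{244}{5}$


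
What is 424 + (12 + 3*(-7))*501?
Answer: -4085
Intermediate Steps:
424 + (12 + 3*(-7))*501 = 424 + (12 - 21)*501 = 424 - 9*501 = 424 - 4509 = -4085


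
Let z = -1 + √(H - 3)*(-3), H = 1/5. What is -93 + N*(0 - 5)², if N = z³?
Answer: 1772 + 333*I*√70 ≈ 1772.0 + 2786.1*I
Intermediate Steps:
H = ⅕ ≈ 0.20000
z = -1 - 3*I*√70/5 (z = -1 + √(⅕ - 3)*(-3) = -1 + √(-14/5)*(-3) = -1 + (I*√70/5)*(-3) = -1 - 3*I*√70/5 ≈ -1.0 - 5.02*I)
N = (-1 - 3*I*√70/5)³ ≈ 74.6 + 111.44*I
-93 + N*(0 - 5)² = -93 + (373/5 + 333*I*√70/25)*(0 - 5)² = -93 + (373/5 + 333*I*√70/25)*(-5)² = -93 + (373/5 + 333*I*√70/25)*25 = -93 + (1865 + 333*I*√70) = 1772 + 333*I*√70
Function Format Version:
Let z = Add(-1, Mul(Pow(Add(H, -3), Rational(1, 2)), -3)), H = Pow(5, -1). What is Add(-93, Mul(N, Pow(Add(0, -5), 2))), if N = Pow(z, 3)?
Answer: Add(1772, Mul(333, I, Pow(70, Rational(1, 2)))) ≈ Add(1772.0, Mul(2786.1, I))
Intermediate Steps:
H = Rational(1, 5) ≈ 0.20000
z = Add(-1, Mul(Rational(-3, 5), I, Pow(70, Rational(1, 2)))) (z = Add(-1, Mul(Pow(Add(Rational(1, 5), -3), Rational(1, 2)), -3)) = Add(-1, Mul(Pow(Rational(-14, 5), Rational(1, 2)), -3)) = Add(-1, Mul(Mul(Rational(1, 5), I, Pow(70, Rational(1, 2))), -3)) = Add(-1, Mul(Rational(-3, 5), I, Pow(70, Rational(1, 2)))) ≈ Add(-1.0000, Mul(-5.0200, I)))
N = Pow(Add(-1, Mul(Rational(-3, 5), I, Pow(70, Rational(1, 2)))), 3) ≈ Add(74.600, Mul(111.44, I))
Add(-93, Mul(N, Pow(Add(0, -5), 2))) = Add(-93, Mul(Add(Rational(373, 5), Mul(Rational(333, 25), I, Pow(70, Rational(1, 2)))), Pow(Add(0, -5), 2))) = Add(-93, Mul(Add(Rational(373, 5), Mul(Rational(333, 25), I, Pow(70, Rational(1, 2)))), Pow(-5, 2))) = Add(-93, Mul(Add(Rational(373, 5), Mul(Rational(333, 25), I, Pow(70, Rational(1, 2)))), 25)) = Add(-93, Add(1865, Mul(333, I, Pow(70, Rational(1, 2))))) = Add(1772, Mul(333, I, Pow(70, Rational(1, 2))))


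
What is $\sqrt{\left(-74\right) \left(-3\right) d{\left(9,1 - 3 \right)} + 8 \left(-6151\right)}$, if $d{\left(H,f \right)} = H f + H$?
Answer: $i \sqrt{51206} \approx 226.29 i$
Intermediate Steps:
$d{\left(H,f \right)} = H + H f$
$\sqrt{\left(-74\right) \left(-3\right) d{\left(9,1 - 3 \right)} + 8 \left(-6151\right)} = \sqrt{\left(-74\right) \left(-3\right) 9 \left(1 + \left(1 - 3\right)\right) + 8 \left(-6151\right)} = \sqrt{222 \cdot 9 \left(1 + \left(1 - 3\right)\right) - 49208} = \sqrt{222 \cdot 9 \left(1 - 2\right) - 49208} = \sqrt{222 \cdot 9 \left(-1\right) - 49208} = \sqrt{222 \left(-9\right) - 49208} = \sqrt{-1998 - 49208} = \sqrt{-51206} = i \sqrt{51206}$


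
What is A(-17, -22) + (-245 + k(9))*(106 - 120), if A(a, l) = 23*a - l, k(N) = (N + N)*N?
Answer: 793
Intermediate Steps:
k(N) = 2*N² (k(N) = (2*N)*N = 2*N²)
A(a, l) = -l + 23*a
A(-17, -22) + (-245 + k(9))*(106 - 120) = (-1*(-22) + 23*(-17)) + (-245 + 2*9²)*(106 - 120) = (22 - 391) + (-245 + 2*81)*(-14) = -369 + (-245 + 162)*(-14) = -369 - 83*(-14) = -369 + 1162 = 793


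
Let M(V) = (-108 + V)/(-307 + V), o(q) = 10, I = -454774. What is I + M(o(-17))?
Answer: -135067780/297 ≈ -4.5477e+5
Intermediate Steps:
M(V) = (-108 + V)/(-307 + V)
I + M(o(-17)) = -454774 + (-108 + 10)/(-307 + 10) = -454774 - 98/(-297) = -454774 - 1/297*(-98) = -454774 + 98/297 = -135067780/297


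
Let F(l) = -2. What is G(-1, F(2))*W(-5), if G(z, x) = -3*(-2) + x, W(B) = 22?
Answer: 88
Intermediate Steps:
G(z, x) = 6 + x
G(-1, F(2))*W(-5) = (6 - 2)*22 = 4*22 = 88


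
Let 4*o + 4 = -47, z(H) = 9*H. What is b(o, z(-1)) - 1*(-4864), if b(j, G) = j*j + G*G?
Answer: 81721/16 ≈ 5107.6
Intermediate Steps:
o = -51/4 (o = -1 + (¼)*(-47) = -1 - 47/4 = -51/4 ≈ -12.750)
b(j, G) = G² + j² (b(j, G) = j² + G² = G² + j²)
b(o, z(-1)) - 1*(-4864) = ((9*(-1))² + (-51/4)²) - 1*(-4864) = ((-9)² + 2601/16) + 4864 = (81 + 2601/16) + 4864 = 3897/16 + 4864 = 81721/16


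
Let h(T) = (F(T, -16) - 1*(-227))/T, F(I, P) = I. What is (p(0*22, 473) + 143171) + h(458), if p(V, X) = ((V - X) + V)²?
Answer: 168040885/458 ≈ 3.6690e+5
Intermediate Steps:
p(V, X) = (-X + 2*V)²
h(T) = (227 + T)/T (h(T) = (T - 1*(-227))/T = (T + 227)/T = (227 + T)/T)
(p(0*22, 473) + 143171) + h(458) = ((-1*473 + 2*(0*22))² + 143171) + (227 + 458)/458 = ((-473 + 2*0)² + 143171) + (1/458)*685 = ((-473 + 0)² + 143171) + 685/458 = ((-473)² + 143171) + 685/458 = (223729 + 143171) + 685/458 = 366900 + 685/458 = 168040885/458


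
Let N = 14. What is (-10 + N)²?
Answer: 16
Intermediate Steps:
(-10 + N)² = (-10 + 14)² = 4² = 16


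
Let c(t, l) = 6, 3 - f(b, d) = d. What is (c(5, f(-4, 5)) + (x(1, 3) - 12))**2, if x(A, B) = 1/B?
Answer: 289/9 ≈ 32.111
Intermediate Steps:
f(b, d) = 3 - d
(c(5, f(-4, 5)) + (x(1, 3) - 12))**2 = (6 + (1/3 - 12))**2 = (6 - 35/3)**2 = (-17/3)**2 = 289/9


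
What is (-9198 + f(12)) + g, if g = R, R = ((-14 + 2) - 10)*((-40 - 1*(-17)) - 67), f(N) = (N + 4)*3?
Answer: -7170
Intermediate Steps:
f(N) = 12 + 3*N (f(N) = (4 + N)*3 = 12 + 3*N)
R = 1980 (R = (-12 - 10)*((-40 + 17) - 67) = -22*(-23 - 67) = -22*(-90) = 1980)
g = 1980
(-9198 + f(12)) + g = (-9198 + (12 + 3*12)) + 1980 = (-9198 + (12 + 36)) + 1980 = (-9198 + 48) + 1980 = -9150 + 1980 = -7170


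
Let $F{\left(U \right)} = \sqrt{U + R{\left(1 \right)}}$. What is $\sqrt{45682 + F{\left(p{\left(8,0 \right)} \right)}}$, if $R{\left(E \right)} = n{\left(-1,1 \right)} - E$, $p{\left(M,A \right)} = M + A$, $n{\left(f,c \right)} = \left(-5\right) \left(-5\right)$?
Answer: $\sqrt{45682 + 4 \sqrt{2}} \approx 213.75$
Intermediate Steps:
$n{\left(f,c \right)} = 25$
$p{\left(M,A \right)} = A + M$
$R{\left(E \right)} = 25 - E$
$F{\left(U \right)} = \sqrt{24 + U}$ ($F{\left(U \right)} = \sqrt{U + \left(25 - 1\right)} = \sqrt{U + 24} = \sqrt{24 + U}$)
$\sqrt{45682 + F{\left(p{\left(8,0 \right)} \right)}} = \sqrt{45682 + \sqrt{24 + \left(0 + 8\right)}} = \sqrt{45682 + \sqrt{24 + 8}} = \sqrt{45682 + \sqrt{32}} = \sqrt{45682 + 4 \sqrt{2}}$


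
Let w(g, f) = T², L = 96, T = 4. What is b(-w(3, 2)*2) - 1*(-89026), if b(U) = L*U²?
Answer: 187330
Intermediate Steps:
w(g, f) = 16 (w(g, f) = 4² = 16)
b(U) = 96*U²
b(-w(3, 2)*2) - 1*(-89026) = 96*(-1*16*2)² - 1*(-89026) = 96*(-16*2)² + 89026 = 96*(-32)² + 89026 = 96*1024 + 89026 = 98304 + 89026 = 187330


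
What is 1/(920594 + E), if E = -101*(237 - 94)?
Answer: 1/906151 ≈ 1.1036e-6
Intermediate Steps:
E = -14443 (E = -101*143 = -14443)
1/(920594 + E) = 1/(920594 - 14443) = 1/906151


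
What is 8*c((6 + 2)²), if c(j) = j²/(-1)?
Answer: -32768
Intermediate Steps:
c(j) = -j² (c(j) = j²*(-1) = -j²)
8*c((6 + 2)²) = 8*(-((6 + 2)²)²) = 8*(-(8²)²) = 8*(-1*64²) = 8*(-1*4096) = 8*(-4096) = -32768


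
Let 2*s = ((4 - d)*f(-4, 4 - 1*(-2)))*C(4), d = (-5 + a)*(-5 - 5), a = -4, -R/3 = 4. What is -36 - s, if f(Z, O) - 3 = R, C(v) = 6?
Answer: -2358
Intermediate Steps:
R = -12 (R = -3*4 = -12)
d = 90 (d = (-5 - 4)*(-5 - 5) = -9*(-10) = 90)
f(Z, O) = -9 (f(Z, O) = 3 - 12 = -9)
s = 2322 (s = (((4 - 1*90)*(-9))*6)/2 = (((4 - 90)*(-9))*6)/2 = (-86*(-9)*6)/2 = (774*6)/2 = (½)*4644 = 2322)
-36 - s = -36 - 1*2322 = -36 - 2322 = -2358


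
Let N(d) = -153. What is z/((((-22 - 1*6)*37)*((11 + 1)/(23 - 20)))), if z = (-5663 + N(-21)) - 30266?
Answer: 18041/2072 ≈ 8.7070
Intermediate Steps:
z = -36082 (z = (-5663 - 153) - 30266 = -5816 - 30266 = -36082)
z/((((-22 - 1*6)*37)*((11 + 1)/(23 - 20)))) = -36082*(23 - 20)/(37*(-22 - 1*6)*(11 + 1)) = -36082*1/(148*(-22 - 6)) = -36082/((-28*37)*(12*(1/3))) = -36082/((-1036*4)) = -36082/(-4144) = -36082*(-1/4144) = 18041/2072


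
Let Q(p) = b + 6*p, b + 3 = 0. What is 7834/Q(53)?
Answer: 7834/315 ≈ 24.870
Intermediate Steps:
b = -3 (b = -3 + 0 = -3)
Q(p) = -3 + 6*p
7834/Q(53) = 7834/(-3 + 6*53) = 7834/(-3 + 318) = 7834/315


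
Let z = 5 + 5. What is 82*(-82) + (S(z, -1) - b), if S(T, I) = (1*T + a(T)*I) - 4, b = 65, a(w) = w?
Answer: -6793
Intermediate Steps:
z = 10
S(T, I) = -4 + T + I*T (S(T, I) = (1*T + T*I) - 4 = (T + I*T) - 4 = -4 + T + I*T)
82*(-82) + (S(z, -1) - b) = 82*(-82) + ((-4 + 10 - 1*10) - 1*65) = -6724 + ((-4 + 10 - 10) - 65) = -6724 + (-4 - 65) = -6724 - 69 = -6793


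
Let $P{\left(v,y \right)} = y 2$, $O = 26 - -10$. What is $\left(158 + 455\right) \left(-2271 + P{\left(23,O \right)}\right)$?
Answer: $-1347987$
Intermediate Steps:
$O = 36$ ($O = 26 + \left(12 - 2\right) = 26 + 10 = 36$)
$P{\left(v,y \right)} = 2 y$
$\left(158 + 455\right) \left(-2271 + P{\left(23,O \right)}\right) = \left(158 + 455\right) \left(-2271 + 2 \cdot 36\right) = 613 \left(-2271 + 72\right) = 613 \left(-2199\right) = -1347987$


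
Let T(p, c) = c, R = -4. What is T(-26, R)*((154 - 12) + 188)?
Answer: -1320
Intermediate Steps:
T(-26, R)*((154 - 12) + 188) = -4*((154 - 12) + 188) = -4*(142 + 188) = -4*330 = -1320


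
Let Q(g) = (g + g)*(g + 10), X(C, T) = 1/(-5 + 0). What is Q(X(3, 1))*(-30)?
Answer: 588/5 ≈ 117.60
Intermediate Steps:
X(C, T) = -⅕ (X(C, T) = 1/(-5) = -⅕)
Q(g) = 2*g*(10 + g) (Q(g) = (2*g)*(10 + g) = 2*g*(10 + g))
Q(X(3, 1))*(-30) = (2*(-⅕)*(10 - ⅕))*(-30) = (2*(-⅕)*(49/5))*(-30) = -98/25*(-30) = 588/5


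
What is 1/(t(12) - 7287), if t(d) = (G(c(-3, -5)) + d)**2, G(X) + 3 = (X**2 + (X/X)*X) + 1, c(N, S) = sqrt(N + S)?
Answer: -I/(8*sqrt(2) + 7291*I) ≈ -0.00013716 - 2.1283e-7*I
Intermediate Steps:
G(X) = -2 + X + X**2 (G(X) = -3 + ((X**2 + (X/X)*X) + 1) = -3 + ((X**2 + 1*X) + 1) = -3 + ((X**2 + X) + 1) = -3 + ((X + X**2) + 1) = -3 + (1 + X + X**2) = -2 + X + X**2)
t(d) = (-10 + d + 2*I*sqrt(2))**2 (t(d) = ((-2 + sqrt(-3 - 5) + (sqrt(-3 - 5))**2) + d)**2 = ((-2 + sqrt(-8) + (sqrt(-8))**2) + d)**2 = ((-2 + 2*I*sqrt(2) + (2*I*sqrt(2))**2) + d)**2 = ((-2 + 2*I*sqrt(2) - 8) + d)**2 = ((-10 + 2*I*sqrt(2)) + d)**2 = (-10 + d + 2*I*sqrt(2))**2)
1/(t(12) - 7287) = 1/((-10 + 12 + 2*I*sqrt(2))**2 - 7287) = 1/((2 + 2*I*sqrt(2))**2 - 7287) = 1/(-7287 + (2 + 2*I*sqrt(2))**2)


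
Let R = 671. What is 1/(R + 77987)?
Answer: 1/78658 ≈ 1.2713e-5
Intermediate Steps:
1/(R + 77987) = 1/(671 + 77987) = 1/78658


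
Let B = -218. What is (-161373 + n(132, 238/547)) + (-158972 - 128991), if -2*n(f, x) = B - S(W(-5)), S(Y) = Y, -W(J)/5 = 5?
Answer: -898479/2 ≈ -4.4924e+5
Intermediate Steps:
W(J) = -25 (W(J) = -5*5 = -25)
n(f, x) = 193/2 (n(f, x) = -(-218 - 1*(-25))/2 = -(-218 + 25)/2 = -½*(-193) = 193/2)
(-161373 + n(132, 238/547)) + (-158972 - 128991) = (-161373 + 193/2) + (-158972 - 128991) = -322553/2 - 287963 = -898479/2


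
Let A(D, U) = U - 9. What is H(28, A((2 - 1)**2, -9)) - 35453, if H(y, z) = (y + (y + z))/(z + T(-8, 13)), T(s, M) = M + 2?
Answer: -106397/3 ≈ -35466.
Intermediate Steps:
T(s, M) = 2 + M
A(D, U) = -9 + U
H(y, z) = (z + 2*y)/(15 + z) (H(y, z) = (y + (y + z))/(z + (2 + 13)) = (z + 2*y)/(z + 15) = (z + 2*y)/(15 + z))
H(28, A((2 - 1)**2, -9)) - 35453 = ((-9 - 9) + 2*28)/(15 + (-9 - 9)) - 35453 = (-18 + 56)/(15 - 18) - 35453 = 38/(-3) - 35453 = -1/3*38 - 35453 = -38/3 - 35453 = -106397/3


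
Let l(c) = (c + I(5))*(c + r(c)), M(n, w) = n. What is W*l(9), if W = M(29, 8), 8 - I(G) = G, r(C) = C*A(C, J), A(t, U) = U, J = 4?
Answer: 15660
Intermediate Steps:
r(C) = 4*C (r(C) = C*4 = 4*C)
I(G) = 8 - G
W = 29
l(c) = 5*c*(3 + c) (l(c) = (c + (8 - 1*5))*(c + 4*c) = (c + (8 - 5))*(5*c) = (c + 3)*(5*c) = (3 + c)*(5*c) = 5*c*(3 + c))
W*l(9) = 29*(5*9*(3 + 9)) = 29*(5*9*12) = 29*540 = 15660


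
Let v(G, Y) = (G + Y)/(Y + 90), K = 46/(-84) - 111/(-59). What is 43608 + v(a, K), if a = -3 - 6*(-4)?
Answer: 9869635943/226325 ≈ 43608.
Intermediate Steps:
K = 3305/2478 (K = 46*(-1/84) - 111*(-1/59) = -23/42 + 111/59 = 3305/2478 ≈ 1.3337)
a = 21 (a = -3 + 24 = 21)
v(G, Y) = (G + Y)/(90 + Y)
43608 + v(a, K) = 43608 + (21 + 3305/2478)/(90 + 3305/2478) = 43608 + (55343/2478)/(226325/2478) = 43608 + (2478/226325)*(55343/2478) = 43608 + 55343/226325 = 9869635943/226325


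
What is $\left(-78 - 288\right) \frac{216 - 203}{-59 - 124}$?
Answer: $26$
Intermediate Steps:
$\left(-78 - 288\right) \frac{216 - 203}{-59 - 124} = - 366 \frac{13}{-183} = - 366 \cdot 13 \left(- \frac{1}{183}\right) = \left(-366\right) \left(- \frac{13}{183}\right) = 26$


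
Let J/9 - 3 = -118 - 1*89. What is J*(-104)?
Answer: 190944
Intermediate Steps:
J = -1836 (J = 27 + 9*(-118 - 1*89) = 27 + 9*(-118 - 89) = 27 + 9*(-207) = 27 - 1863 = -1836)
J*(-104) = -1836*(-104) = 190944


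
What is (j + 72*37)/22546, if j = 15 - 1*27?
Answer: 1326/11273 ≈ 0.11763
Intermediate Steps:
j = -12 (j = 15 - 27 = -12)
(j + 72*37)/22546 = (-12 + 72*37)/22546 = (-12 + 2664)*(1/22546) = 2652*(1/22546) = 1326/11273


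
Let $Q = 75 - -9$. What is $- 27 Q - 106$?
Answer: $-2374$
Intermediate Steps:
$Q = 84$ ($Q = 75 + 9 = 84$)
$- 27 Q - 106 = \left(-27\right) 84 - 106 = -2268 - 106 = -2374$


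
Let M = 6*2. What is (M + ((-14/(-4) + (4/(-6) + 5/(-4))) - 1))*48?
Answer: 604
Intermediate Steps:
M = 12
(M + ((-14/(-4) + (4/(-6) + 5/(-4))) - 1))*48 = (12 + ((-14/(-4) + (4/(-6) + 5/(-4))) - 1))*48 = (12 + ((-14*(-¼) + (4*(-⅙) + 5*(-¼))) - 1))*48 = (12 + ((7/2 + (-⅔ - 5/4)) - 1))*48 = (12 + ((7/2 - 23/12) - 1))*48 = (12 + (19/12 - 1))*48 = (12 + 7/12)*48 = (151/12)*48 = 604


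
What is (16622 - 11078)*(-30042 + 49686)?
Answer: 108906336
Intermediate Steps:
(16622 - 11078)*(-30042 + 49686) = 5544*19644 = 108906336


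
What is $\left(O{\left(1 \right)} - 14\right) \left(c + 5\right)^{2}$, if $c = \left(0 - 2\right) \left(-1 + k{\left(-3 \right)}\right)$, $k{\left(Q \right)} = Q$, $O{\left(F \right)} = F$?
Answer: $-2197$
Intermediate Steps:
$c = 8$ ($c = \left(0 - 2\right) \left(-1 - 3\right) = \left(-2\right) \left(-4\right) = 8$)
$\left(O{\left(1 \right)} - 14\right) \left(c + 5\right)^{2} = \left(1 - 14\right) \left(8 + 5\right)^{2} = - 13 \cdot 13^{2} = \left(-13\right) 169 = -2197$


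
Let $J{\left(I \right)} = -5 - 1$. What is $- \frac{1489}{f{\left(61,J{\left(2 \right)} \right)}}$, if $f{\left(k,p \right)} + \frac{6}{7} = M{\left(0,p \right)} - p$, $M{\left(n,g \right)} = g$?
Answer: $\frac{10423}{6} \approx 1737.2$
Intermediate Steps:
$J{\left(I \right)} = -6$
$f{\left(k,p \right)} = - \frac{6}{7}$ ($f{\left(k,p \right)} = - \frac{6}{7} + \left(p - p\right) = - \frac{6}{7} + 0 = - \frac{6}{7}$)
$- \frac{1489}{f{\left(61,J{\left(2 \right)} \right)}} = - \frac{1489}{- \frac{6}{7}} = \left(-1489\right) \left(- \frac{7}{6}\right) = \frac{10423}{6}$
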